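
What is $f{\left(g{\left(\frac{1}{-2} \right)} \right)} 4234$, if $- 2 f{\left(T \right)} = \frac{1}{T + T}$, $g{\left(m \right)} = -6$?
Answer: $\frac{2117}{12} \approx 176.42$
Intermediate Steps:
$f{\left(T \right)} = - \frac{1}{4 T}$ ($f{\left(T \right)} = - \frac{1}{2 \left(T + T\right)} = - \frac{1}{2 \cdot 2 T} = - \frac{\frac{1}{2} \frac{1}{T}}{2} = - \frac{1}{4 T}$)
$f{\left(g{\left(\frac{1}{-2} \right)} \right)} 4234 = - \frac{1}{4 \left(-6\right)} 4234 = \left(- \frac{1}{4}\right) \left(- \frac{1}{6}\right) 4234 = \frac{1}{24} \cdot 4234 = \frac{2117}{12}$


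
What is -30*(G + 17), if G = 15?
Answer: -960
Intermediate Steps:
-30*(G + 17) = -30*(15 + 17) = -30*32 = -960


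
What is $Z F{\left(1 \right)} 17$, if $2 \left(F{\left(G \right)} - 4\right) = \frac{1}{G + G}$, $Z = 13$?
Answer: $\frac{3757}{4} \approx 939.25$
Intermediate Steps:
$F{\left(G \right)} = 4 + \frac{1}{4 G}$ ($F{\left(G \right)} = 4 + \frac{1}{2 \left(G + G\right)} = 4 + \frac{1}{2 \cdot 2 G} = 4 + \frac{\frac{1}{2} \frac{1}{G}}{2} = 4 + \frac{1}{4 G}$)
$Z F{\left(1 \right)} 17 = 13 \left(4 + \frac{1}{4 \cdot 1}\right) 17 = 13 \left(4 + \frac{1}{4} \cdot 1\right) 17 = 13 \left(4 + \frac{1}{4}\right) 17 = 13 \cdot \frac{17}{4} \cdot 17 = \frac{221}{4} \cdot 17 = \frac{3757}{4}$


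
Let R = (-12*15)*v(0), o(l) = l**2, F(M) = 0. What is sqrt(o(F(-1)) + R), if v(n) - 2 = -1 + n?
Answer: 6*I*sqrt(5) ≈ 13.416*I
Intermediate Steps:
v(n) = 1 + n (v(n) = 2 + (-1 + n) = 1 + n)
R = -180 (R = (-12*15)*(1 + 0) = -180*1 = -180)
sqrt(o(F(-1)) + R) = sqrt(0**2 - 180) = sqrt(0 - 180) = sqrt(-180) = 6*I*sqrt(5)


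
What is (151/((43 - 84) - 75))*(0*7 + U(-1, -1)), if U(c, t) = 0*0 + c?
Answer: 151/116 ≈ 1.3017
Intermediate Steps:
U(c, t) = c (U(c, t) = 0 + c = c)
(151/((43 - 84) - 75))*(0*7 + U(-1, -1)) = (151/((43 - 84) - 75))*(0*7 - 1) = (151/(-41 - 75))*(0 - 1) = (151/(-116))*(-1) = -1/116*151*(-1) = -151/116*(-1) = 151/116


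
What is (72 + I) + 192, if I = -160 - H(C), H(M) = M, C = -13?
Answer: 117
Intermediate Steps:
I = -147 (I = -160 - 1*(-13) = -160 + 13 = -147)
(72 + I) + 192 = (72 - 147) + 192 = -75 + 192 = 117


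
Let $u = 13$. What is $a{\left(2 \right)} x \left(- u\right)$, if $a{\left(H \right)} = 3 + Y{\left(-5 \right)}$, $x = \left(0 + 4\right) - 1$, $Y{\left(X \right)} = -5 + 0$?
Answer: $78$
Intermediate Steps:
$Y{\left(X \right)} = -5$
$x = 3$ ($x = 4 - 1 = 3$)
$a{\left(H \right)} = -2$ ($a{\left(H \right)} = 3 - 5 = -2$)
$a{\left(2 \right)} x \left(- u\right) = \left(-2\right) 3 \left(\left(-1\right) 13\right) = \left(-6\right) \left(-13\right) = 78$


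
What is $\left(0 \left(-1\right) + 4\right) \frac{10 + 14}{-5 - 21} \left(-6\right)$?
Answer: $\frac{288}{13} \approx 22.154$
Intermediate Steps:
$\left(0 \left(-1\right) + 4\right) \frac{10 + 14}{-5 - 21} \left(-6\right) = \left(0 + 4\right) \frac{24}{-26} \left(-6\right) = 4 \cdot 24 \left(- \frac{1}{26}\right) \left(-6\right) = 4 \left(- \frac{12}{13}\right) \left(-6\right) = \left(- \frac{48}{13}\right) \left(-6\right) = \frac{288}{13}$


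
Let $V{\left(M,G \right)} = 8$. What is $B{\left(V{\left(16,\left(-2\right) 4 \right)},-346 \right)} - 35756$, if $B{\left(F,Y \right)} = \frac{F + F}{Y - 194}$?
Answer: $- \frac{4827064}{135} \approx -35756.0$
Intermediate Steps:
$B{\left(F,Y \right)} = \frac{2 F}{-194 + Y}$
$B{\left(V{\left(16,\left(-2\right) 4 \right)},-346 \right)} - 35756 = 2 \cdot 8 \frac{1}{-194 - 346} - 35756 = 2 \cdot 8 \frac{1}{-540} - 35756 = 2 \cdot 8 \left(- \frac{1}{540}\right) - 35756 = - \frac{4}{135} - 35756 = - \frac{4827064}{135}$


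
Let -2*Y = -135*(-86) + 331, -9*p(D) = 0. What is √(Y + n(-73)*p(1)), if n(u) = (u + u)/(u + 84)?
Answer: I*√23882/2 ≈ 77.269*I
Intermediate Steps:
p(D) = 0 (p(D) = -⅑*0 = 0)
Y = -11941/2 (Y = -(-135*(-86) + 331)/2 = -(11610 + 331)/2 = -½*11941 = -11941/2 ≈ -5970.5)
n(u) = 2*u/(84 + u) (n(u) = (2*u)/(84 + u) = 2*u/(84 + u))
√(Y + n(-73)*p(1)) = √(-11941/2 + (2*(-73)/(84 - 73))*0) = √(-11941/2 + (2*(-73)/11)*0) = √(-11941/2 + (2*(-73)*(1/11))*0) = √(-11941/2 - 146/11*0) = √(-11941/2 + 0) = √(-11941/2) = I*√23882/2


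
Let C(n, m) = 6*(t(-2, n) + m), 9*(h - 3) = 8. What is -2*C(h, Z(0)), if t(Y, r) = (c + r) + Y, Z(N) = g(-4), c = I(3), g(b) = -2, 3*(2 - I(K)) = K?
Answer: -32/3 ≈ -10.667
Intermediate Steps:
h = 35/9 (h = 3 + (⅑)*8 = 3 + 8/9 = 35/9 ≈ 3.8889)
I(K) = 2 - K/3
c = 1 (c = 2 - ⅓*3 = 2 - 1 = 1)
Z(N) = -2
t(Y, r) = 1 + Y + r (t(Y, r) = (1 + r) + Y = 1 + Y + r)
C(n, m) = -6 + 6*m + 6*n (C(n, m) = 6*((1 - 2 + n) + m) = 6*((-1 + n) + m) = 6*(-1 + m + n) = -6 + 6*m + 6*n)
-2*C(h, Z(0)) = -2*(-6 + 6*(-2) + 6*(35/9)) = -2*(-6 - 12 + 70/3) = -2*16/3 = -32/3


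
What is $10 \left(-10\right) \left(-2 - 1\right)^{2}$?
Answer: $-900$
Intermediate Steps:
$10 \left(-10\right) \left(-2 - 1\right)^{2} = - 100 \left(-3\right)^{2} = \left(-100\right) 9 = -900$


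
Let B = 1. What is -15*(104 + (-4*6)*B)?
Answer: -1200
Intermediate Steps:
-15*(104 + (-4*6)*B) = -15*(104 - 4*6*1) = -15*(104 - 24*1) = -15*(104 - 24) = -15*80 = -1200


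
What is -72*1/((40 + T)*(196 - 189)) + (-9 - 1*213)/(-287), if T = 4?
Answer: 1704/3157 ≈ 0.53975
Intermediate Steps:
-72*1/((40 + T)*(196 - 189)) + (-9 - 1*213)/(-287) = -72*1/((40 + 4)*(196 - 189)) + (-9 - 1*213)/(-287) = -72/(7*44) + (-9 - 213)*(-1/287) = -72/308 - 222*(-1/287) = -72*1/308 + 222/287 = -18/77 + 222/287 = 1704/3157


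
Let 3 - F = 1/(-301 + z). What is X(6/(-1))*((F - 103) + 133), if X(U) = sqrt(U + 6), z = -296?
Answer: 0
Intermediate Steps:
F = 1792/597 (F = 3 - 1/(-301 - 296) = 3 - 1/(-597) = 3 - 1*(-1/597) = 3 + 1/597 = 1792/597 ≈ 3.0017)
X(U) = sqrt(6 + U)
X(6/(-1))*((F - 103) + 133) = sqrt(6 + 6/(-1))*((1792/597 - 103) + 133) = sqrt(6 + 6*(-1))*(-59699/597 + 133) = sqrt(6 - 6)*(19702/597) = sqrt(0)*(19702/597) = 0*(19702/597) = 0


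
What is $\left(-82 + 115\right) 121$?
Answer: $3993$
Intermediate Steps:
$\left(-82 + 115\right) 121 = 33 \cdot 121 = 3993$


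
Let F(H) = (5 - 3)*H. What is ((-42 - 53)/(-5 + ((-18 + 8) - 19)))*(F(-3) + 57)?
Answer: 285/2 ≈ 142.50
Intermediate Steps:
F(H) = 2*H
((-42 - 53)/(-5 + ((-18 + 8) - 19)))*(F(-3) + 57) = ((-42 - 53)/(-5 + ((-18 + 8) - 19)))*(2*(-3) + 57) = (-95/(-5 + (-10 - 19)))*(-6 + 57) = -95/(-5 - 29)*51 = -95/(-34)*51 = -95*(-1/34)*51 = (95/34)*51 = 285/2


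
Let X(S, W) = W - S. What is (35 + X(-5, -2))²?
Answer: 1444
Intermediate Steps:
(35 + X(-5, -2))² = (35 + (-2 - 1*(-5)))² = (35 + (-2 + 5))² = (35 + 3)² = 38² = 1444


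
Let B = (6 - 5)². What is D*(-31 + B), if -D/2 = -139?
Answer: -8340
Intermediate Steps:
D = 278 (D = -2*(-139) = 278)
B = 1 (B = 1² = 1)
D*(-31 + B) = 278*(-31 + 1) = 278*(-30) = -8340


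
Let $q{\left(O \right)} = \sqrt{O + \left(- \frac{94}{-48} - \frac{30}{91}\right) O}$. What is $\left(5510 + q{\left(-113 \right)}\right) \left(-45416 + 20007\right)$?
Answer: $-140003590 - \frac{25409 i \sqrt{354208218}}{1092} \approx -1.4 \cdot 10^{8} - 4.3792 \cdot 10^{5} i$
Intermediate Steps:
$q{\left(O \right)} = \frac{\sqrt{3134586} \sqrt{O}}{1092}$ ($q{\left(O \right)} = \sqrt{O + \left(\left(-94\right) \left(- \frac{1}{48}\right) - \frac{30}{91}\right) O} = \sqrt{O + \left(\frac{47}{24} - \frac{30}{91}\right) O} = \sqrt{O + \frac{3557 O}{2184}} = \sqrt{\frac{5741 O}{2184}} = \frac{\sqrt{3134586} \sqrt{O}}{1092}$)
$\left(5510 + q{\left(-113 \right)}\right) \left(-45416 + 20007\right) = \left(5510 + \frac{\sqrt{3134586} \sqrt{-113}}{1092}\right) \left(-45416 + 20007\right) = \left(5510 + \frac{\sqrt{3134586} i \sqrt{113}}{1092}\right) \left(-25409\right) = \left(5510 + \frac{i \sqrt{354208218}}{1092}\right) \left(-25409\right) = -140003590 - \frac{25409 i \sqrt{354208218}}{1092}$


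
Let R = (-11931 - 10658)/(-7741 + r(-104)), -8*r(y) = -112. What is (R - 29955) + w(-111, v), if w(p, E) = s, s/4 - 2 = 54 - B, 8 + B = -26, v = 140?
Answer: -228657976/7727 ≈ -29592.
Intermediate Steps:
r(y) = 14 (r(y) = -⅛*(-112) = 14)
B = -34 (B = -8 - 26 = -34)
s = 360 (s = 8 + 4*(54 - 1*(-34)) = 8 + 4*(54 + 34) = 8 + 4*88 = 8 + 352 = 360)
R = 22589/7727 (R = (-11931 - 10658)/(-7741 + 14) = -22589/(-7727) = -22589*(-1/7727) = 22589/7727 ≈ 2.9234)
w(p, E) = 360
(R - 29955) + w(-111, v) = (22589/7727 - 29955) + 360 = -231439696/7727 + 360 = -228657976/7727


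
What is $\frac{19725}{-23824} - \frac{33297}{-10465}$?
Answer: $\frac{586845603}{249318160} \approx 2.3538$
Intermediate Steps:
$\frac{19725}{-23824} - \frac{33297}{-10465} = 19725 \left(- \frac{1}{23824}\right) - - \frac{33297}{10465} = - \frac{19725}{23824} + \frac{33297}{10465} = \frac{586845603}{249318160}$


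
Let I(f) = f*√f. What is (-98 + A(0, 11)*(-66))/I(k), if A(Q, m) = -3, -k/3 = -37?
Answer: 100*√111/12321 ≈ 0.085510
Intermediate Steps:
k = 111 (k = -3*(-37) = 111)
I(f) = f^(3/2)
(-98 + A(0, 11)*(-66))/I(k) = (-98 - 3*(-66))/(111^(3/2)) = (-98 + 198)/((111*√111)) = 100*(√111/12321) = 100*√111/12321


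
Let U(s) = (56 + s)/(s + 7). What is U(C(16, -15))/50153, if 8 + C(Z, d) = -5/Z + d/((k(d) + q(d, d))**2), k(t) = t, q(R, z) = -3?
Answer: -20581/29439811 ≈ -0.00069909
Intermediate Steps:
C(Z, d) = -8 - 5/Z + d/(-3 + d)**2 (C(Z, d) = -8 + (-5/Z + d/((d - 3)**2)) = -8 + (-5/Z + d/((-3 + d)**2)) = -8 + (-5/Z + d/(-3 + d)**2) = -8 - 5/Z + d/(-3 + d)**2)
U(s) = (56 + s)/(7 + s)
U(C(16, -15))/50153 = ((56 + (-8 - 5/16 - 15/(-3 - 15)**2))/(7 + (-8 - 5/16 - 15/(-3 - 15)**2)))/50153 = ((56 + (-8 - 5*1/16 - 15/(-18)**2))/(7 + (-8 - 5*1/16 - 15/(-18)**2)))*(1/50153) = ((56 + (-8 - 5/16 - 15*1/324))/(7 + (-8 - 5/16 - 15*1/324)))*(1/50153) = ((56 + (-8 - 5/16 - 5/108))/(7 + (-8 - 5/16 - 5/108)))*(1/50153) = ((56 - 3611/432)/(7 - 3611/432))*(1/50153) = ((20581/432)/(-587/432))*(1/50153) = -432/587*20581/432*(1/50153) = -20581/587*1/50153 = -20581/29439811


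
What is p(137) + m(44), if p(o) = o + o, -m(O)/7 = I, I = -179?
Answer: 1527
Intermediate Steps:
m(O) = 1253 (m(O) = -7*(-179) = 1253)
p(o) = 2*o
p(137) + m(44) = 2*137 + 1253 = 274 + 1253 = 1527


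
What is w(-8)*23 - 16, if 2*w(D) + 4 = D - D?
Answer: -62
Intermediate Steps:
w(D) = -2 (w(D) = -2 + (D - D)/2 = -2 + (½)*0 = -2 + 0 = -2)
w(-8)*23 - 16 = -2*23 - 16 = -46 - 16 = -62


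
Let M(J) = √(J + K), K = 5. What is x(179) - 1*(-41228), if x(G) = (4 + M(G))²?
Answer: 41428 + 16*√46 ≈ 41537.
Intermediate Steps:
M(J) = √(5 + J) (M(J) = √(J + 5) = √(5 + J))
x(G) = (4 + √(5 + G))²
x(179) - 1*(-41228) = (4 + √(5 + 179))² - 1*(-41228) = (4 + √184)² + 41228 = (4 + 2*√46)² + 41228 = 41228 + (4 + 2*√46)²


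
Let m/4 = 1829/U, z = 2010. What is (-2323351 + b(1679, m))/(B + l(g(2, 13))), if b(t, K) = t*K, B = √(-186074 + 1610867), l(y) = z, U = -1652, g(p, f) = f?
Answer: -10931389020/6102383 + 5438502*√1424793/6102383 ≈ -727.54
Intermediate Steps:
l(y) = 2010
m = -31/7 (m = 4*(1829/(-1652)) = 4*(1829*(-1/1652)) = 4*(-31/28) = -31/7 ≈ -4.4286)
B = √1424793 ≈ 1193.6
b(t, K) = K*t
(-2323351 + b(1679, m))/(B + l(g(2, 13))) = (-2323351 - 31/7*1679)/(√1424793 + 2010) = (-2323351 - 52049/7)/(2010 + √1424793) = -16315506/(7*(2010 + √1424793))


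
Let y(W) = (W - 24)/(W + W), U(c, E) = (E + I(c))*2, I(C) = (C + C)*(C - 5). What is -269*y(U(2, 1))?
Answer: -6187/22 ≈ -281.23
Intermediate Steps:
I(C) = 2*C*(-5 + C) (I(C) = (2*C)*(-5 + C) = 2*C*(-5 + C))
U(c, E) = 2*E + 4*c*(-5 + c) (U(c, E) = (E + 2*c*(-5 + c))*2 = 2*E + 4*c*(-5 + c))
y(W) = (-24 + W)/(2*W) (y(W) = (-24 + W)/((2*W)) = (-24 + W)*(1/(2*W)) = (-24 + W)/(2*W))
-269*y(U(2, 1)) = -269*(-24 + (2*1 + 4*2*(-5 + 2)))/(2*(2*1 + 4*2*(-5 + 2))) = -269*(-24 + (2 + 4*2*(-3)))/(2*(2 + 4*2*(-3))) = -269*(-24 + (2 - 24))/(2*(2 - 24)) = -269*(-24 - 22)/(2*(-22)) = -269*(-1)*(-46)/(2*22) = -269*23/22 = -6187/22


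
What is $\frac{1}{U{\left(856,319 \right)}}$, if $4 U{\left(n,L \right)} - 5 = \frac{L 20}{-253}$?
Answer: $- \frac{92}{465} \approx -0.19785$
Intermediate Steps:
$U{\left(n,L \right)} = \frac{5}{4} - \frac{5 L}{253}$ ($U{\left(n,L \right)} = \frac{5}{4} + \frac{L 20 \frac{1}{-253}}{4} = \frac{5}{4} + \frac{20 L \left(- \frac{1}{253}\right)}{4} = \frac{5}{4} + \frac{\left(- \frac{20}{253}\right) L}{4} = \frac{5}{4} - \frac{5 L}{253}$)
$\frac{1}{U{\left(856,319 \right)}} = \frac{1}{\frac{5}{4} - \frac{145}{23}} = \frac{1}{- \frac{465}{92}} = - \frac{92}{465}$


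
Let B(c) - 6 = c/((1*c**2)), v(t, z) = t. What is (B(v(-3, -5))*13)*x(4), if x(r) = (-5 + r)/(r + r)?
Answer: -221/24 ≈ -9.2083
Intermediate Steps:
B(c) = 6 + 1/c (B(c) = 6 + c/((1*c**2)) = 6 + c/(c**2) = 6 + c/c**2 = 6 + 1/c)
x(r) = (-5 + r)/(2*r) (x(r) = (-5 + r)/((2*r)) = (-5 + r)*(1/(2*r)) = (-5 + r)/(2*r))
(B(v(-3, -5))*13)*x(4) = ((6 + 1/(-3))*13)*((1/2)*(-5 + 4)/4) = ((6 - 1/3)*13)*((1/2)*(1/4)*(-1)) = ((17/3)*13)*(-1/8) = (221/3)*(-1/8) = -221/24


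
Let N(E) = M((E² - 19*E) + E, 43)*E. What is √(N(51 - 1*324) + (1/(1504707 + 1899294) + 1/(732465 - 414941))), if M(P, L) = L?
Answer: I*√3428495494258238537890119891/540426006762 ≈ 108.35*I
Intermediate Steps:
N(E) = 43*E
√(N(51 - 1*324) + (1/(1504707 + 1899294) + 1/(732465 - 414941))) = √(43*(51 - 1*324) + (1/(1504707 + 1899294) + 1/(732465 - 414941))) = √(43*(51 - 324) + (1/3404001 + 1/317524)) = √(43*(-273) + (1/3404001 + 1/317524)) = √(-11739 + 3721525/1080852013524) = √(-12688121783036711/1080852013524) = I*√3428495494258238537890119891/540426006762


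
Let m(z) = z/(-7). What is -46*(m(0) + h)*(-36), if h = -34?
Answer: -56304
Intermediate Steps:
m(z) = -z/7 (m(z) = z*(-⅐) = -z/7)
-46*(m(0) + h)*(-36) = -46*(-⅐*0 - 34)*(-36) = -46*(0 - 34)*(-36) = -46*(-34)*(-36) = 1564*(-36) = -56304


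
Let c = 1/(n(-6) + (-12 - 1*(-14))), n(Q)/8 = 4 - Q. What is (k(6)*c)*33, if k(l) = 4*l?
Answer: 396/41 ≈ 9.6585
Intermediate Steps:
n(Q) = 32 - 8*Q (n(Q) = 8*(4 - Q) = 32 - 8*Q)
c = 1/82 (c = 1/((32 - 8*(-6)) + (-12 - 1*(-14))) = 1/((32 + 48) + (-12 + 14)) = 1/(80 + 2) = 1/82 ≈ 0.012195)
(k(6)*c)*33 = ((4*6)*(1/82))*33 = (24*(1/82))*33 = (12/41)*33 = 396/41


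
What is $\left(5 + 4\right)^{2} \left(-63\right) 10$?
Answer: $-51030$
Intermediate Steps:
$\left(5 + 4\right)^{2} \left(-63\right) 10 = 9^{2} \left(-63\right) 10 = 81 \left(-63\right) 10 = \left(-5103\right) 10 = -51030$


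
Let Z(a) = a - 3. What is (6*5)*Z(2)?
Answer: -30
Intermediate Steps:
Z(a) = -3 + a
(6*5)*Z(2) = (6*5)*(-3 + 2) = 30*(-1) = -30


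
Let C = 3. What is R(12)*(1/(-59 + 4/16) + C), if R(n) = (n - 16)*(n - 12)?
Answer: 0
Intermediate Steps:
R(n) = (-16 + n)*(-12 + n)
R(12)*(1/(-59 + 4/16) + C) = (192 + 12² - 28*12)*(1/(-59 + 4/16) + 3) = (192 + 144 - 336)*(1/(-59 + 4*(1/16)) + 3) = 0*(1/(-59 + ¼) + 3) = 0*(1/(-235/4) + 3) = 0*(-4/235 + 3) = 0*(701/235) = 0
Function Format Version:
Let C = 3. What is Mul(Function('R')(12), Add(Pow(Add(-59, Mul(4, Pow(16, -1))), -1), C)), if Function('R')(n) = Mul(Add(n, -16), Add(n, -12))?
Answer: 0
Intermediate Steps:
Function('R')(n) = Mul(Add(-16, n), Add(-12, n))
Mul(Function('R')(12), Add(Pow(Add(-59, Mul(4, Pow(16, -1))), -1), C)) = Mul(Add(192, Pow(12, 2), Mul(-28, 12)), Add(Pow(Add(-59, Mul(4, Pow(16, -1))), -1), 3)) = Mul(Add(192, 144, -336), Add(Pow(Add(-59, Mul(4, Rational(1, 16))), -1), 3)) = Mul(0, Add(Pow(Add(-59, Rational(1, 4)), -1), 3)) = Mul(0, Add(Pow(Rational(-235, 4), -1), 3)) = Mul(0, Add(Rational(-4, 235), 3)) = Mul(0, Rational(701, 235)) = 0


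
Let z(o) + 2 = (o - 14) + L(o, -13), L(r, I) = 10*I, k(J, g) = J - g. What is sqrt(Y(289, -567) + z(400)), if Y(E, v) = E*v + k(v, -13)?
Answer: I*sqrt(164163) ≈ 405.17*I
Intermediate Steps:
Y(E, v) = 13 + v + E*v (Y(E, v) = E*v + (v - 1*(-13)) = E*v + (v + 13) = E*v + (13 + v) = 13 + v + E*v)
z(o) = -146 + o (z(o) = -2 + ((o - 14) + 10*(-13)) = -2 + ((-14 + o) - 130) = -2 + (-144 + o) = -146 + o)
sqrt(Y(289, -567) + z(400)) = sqrt((13 - 567 + 289*(-567)) + (-146 + 400)) = sqrt((13 - 567 - 163863) + 254) = sqrt(-164417 + 254) = sqrt(-164163) = I*sqrt(164163)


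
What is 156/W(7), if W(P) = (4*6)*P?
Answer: 13/14 ≈ 0.92857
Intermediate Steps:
W(P) = 24*P
156/W(7) = 156/((24*7)) = 156/168 = 156*(1/168) = 13/14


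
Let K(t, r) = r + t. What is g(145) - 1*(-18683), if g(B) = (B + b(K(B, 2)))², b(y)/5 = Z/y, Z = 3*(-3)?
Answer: 95125983/2401 ≈ 39619.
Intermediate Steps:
Z = -9
b(y) = -45/y (b(y) = 5*(-9/y) = -45/y)
g(B) = (B - 45/(2 + B))²
g(145) - 1*(-18683) = (145 - 45/(2 + 145))² - 1*(-18683) = (145 - 45/147)² + 18683 = (145 - 45*1/147)² + 18683 = (145 - 15/49)² + 18683 = (7090/49)² + 18683 = 50268100/2401 + 18683 = 95125983/2401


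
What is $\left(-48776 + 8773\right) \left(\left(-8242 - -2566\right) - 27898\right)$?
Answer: $1343060722$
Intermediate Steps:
$\left(-48776 + 8773\right) \left(\left(-8242 - -2566\right) - 27898\right) = - 40003 \left(\left(-8242 + 2566\right) - 27898\right) = - 40003 \left(-5676 - 27898\right) = \left(-40003\right) \left(-33574\right) = 1343060722$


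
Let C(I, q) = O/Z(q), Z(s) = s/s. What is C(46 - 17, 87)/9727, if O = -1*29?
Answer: -29/9727 ≈ -0.0029814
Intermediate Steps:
O = -29
Z(s) = 1
C(I, q) = -29 (C(I, q) = -29/1 = -29*1 = -29)
C(46 - 17, 87)/9727 = -29/9727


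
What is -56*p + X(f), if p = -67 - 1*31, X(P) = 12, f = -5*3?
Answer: 5500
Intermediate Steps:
f = -15
p = -98 (p = -67 - 31 = -98)
-56*p + X(f) = -56*(-98) + 12 = 5488 + 12 = 5500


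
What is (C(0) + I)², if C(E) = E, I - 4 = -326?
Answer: 103684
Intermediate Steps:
I = -322 (I = 4 - 326 = -322)
(C(0) + I)² = (0 - 322)² = (-322)² = 103684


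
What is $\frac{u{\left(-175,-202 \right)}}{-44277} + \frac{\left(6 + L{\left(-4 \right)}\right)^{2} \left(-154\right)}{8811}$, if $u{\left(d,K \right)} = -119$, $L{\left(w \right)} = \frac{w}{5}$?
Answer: $- \frac{138884851}{295548975} \approx -0.46992$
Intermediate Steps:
$L{\left(w \right)} = \frac{w}{5}$ ($L{\left(w \right)} = w \frac{1}{5} = \frac{w}{5}$)
$\frac{u{\left(-175,-202 \right)}}{-44277} + \frac{\left(6 + L{\left(-4 \right)}\right)^{2} \left(-154\right)}{8811} = - \frac{119}{-44277} + \frac{\left(6 + \frac{1}{5} \left(-4\right)\right)^{2} \left(-154\right)}{8811} = \left(-119\right) \left(- \frac{1}{44277}\right) + \left(6 - \frac{4}{5}\right)^{2} \left(-154\right) \frac{1}{8811} = \frac{119}{44277} + \left(\frac{26}{5}\right)^{2} \left(-154\right) \frac{1}{8811} = \frac{119}{44277} + \frac{676}{25} \left(-154\right) \frac{1}{8811} = \frac{119}{44277} - \frac{9464}{20025} = - \frac{138884851}{295548975}$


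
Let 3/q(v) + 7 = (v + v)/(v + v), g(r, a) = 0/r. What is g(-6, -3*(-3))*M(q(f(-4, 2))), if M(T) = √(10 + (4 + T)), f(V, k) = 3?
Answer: 0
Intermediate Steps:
g(r, a) = 0
q(v) = -½ (q(v) = 3/(-7 + (v + v)/(v + v)) = 3/(-7 + (2*v)/((2*v))) = 3/(-7 + (2*v)*(1/(2*v))) = 3/(-7 + 1) = 3/(-6) = 3*(-⅙) = -½)
M(T) = √(14 + T)
g(-6, -3*(-3))*M(q(f(-4, 2))) = 0*√(14 - ½) = 0*√(27/2) = 0*(3*√6/2) = 0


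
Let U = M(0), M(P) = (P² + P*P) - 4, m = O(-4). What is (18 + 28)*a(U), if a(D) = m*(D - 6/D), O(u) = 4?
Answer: -460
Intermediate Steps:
m = 4
M(P) = -4 + 2*P² (M(P) = (P² + P²) - 4 = 2*P² - 4 = -4 + 2*P²)
U = -4 (U = -4 + 2*0² = -4 + 2*0 = -4 + 0 = -4)
a(D) = -24/D + 4*D (a(D) = 4*(D - 6/D) = -24/D + 4*D)
(18 + 28)*a(U) = (18 + 28)*(-24/(-4) + 4*(-4)) = 46*(-24*(-¼) - 16) = 46*(6 - 16) = 46*(-10) = -460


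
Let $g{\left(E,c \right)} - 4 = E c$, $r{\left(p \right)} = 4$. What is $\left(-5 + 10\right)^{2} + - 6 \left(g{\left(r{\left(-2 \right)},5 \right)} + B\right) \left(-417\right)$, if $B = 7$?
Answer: $77587$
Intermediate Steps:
$g{\left(E,c \right)} = 4 + E c$
$\left(-5 + 10\right)^{2} + - 6 \left(g{\left(r{\left(-2 \right)},5 \right)} + B\right) \left(-417\right) = \left(-5 + 10\right)^{2} + - 6 \left(\left(4 + 4 \cdot 5\right) + 7\right) \left(-417\right) = 5^{2} + - 6 \left(\left(4 + 20\right) + 7\right) \left(-417\right) = 25 + - 6 \left(24 + 7\right) \left(-417\right) = 25 + \left(-6\right) 31 \left(-417\right) = 25 - -77562 = 25 + 77562 = 77587$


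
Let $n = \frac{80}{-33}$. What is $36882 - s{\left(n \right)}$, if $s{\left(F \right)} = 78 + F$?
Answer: $\frac{1214612}{33} \approx 36806.0$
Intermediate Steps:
$n = - \frac{80}{33}$ ($n = 80 \left(- \frac{1}{33}\right) = - \frac{80}{33} \approx -2.4242$)
$36882 - s{\left(n \right)} = 36882 - \left(78 - \frac{80}{33}\right) = 36882 - \frac{2494}{33} = \frac{1214612}{33}$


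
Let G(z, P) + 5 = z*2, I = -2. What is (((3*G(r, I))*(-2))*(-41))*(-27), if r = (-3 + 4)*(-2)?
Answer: 59778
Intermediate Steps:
r = -2 (r = 1*(-2) = -2)
G(z, P) = -5 + 2*z (G(z, P) = -5 + z*2 = -5 + 2*z)
(((3*G(r, I))*(-2))*(-41))*(-27) = (((3*(-5 + 2*(-2)))*(-2))*(-41))*(-27) = (((3*(-5 - 4))*(-2))*(-41))*(-27) = (((3*(-9))*(-2))*(-41))*(-27) = (-27*(-2)*(-41))*(-27) = (54*(-41))*(-27) = -2214*(-27) = 59778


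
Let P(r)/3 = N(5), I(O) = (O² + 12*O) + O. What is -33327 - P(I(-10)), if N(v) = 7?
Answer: -33348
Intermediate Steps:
I(O) = O² + 13*O
P(r) = 21 (P(r) = 3*7 = 21)
-33327 - P(I(-10)) = -33327 - 1*21 = -33327 - 21 = -33348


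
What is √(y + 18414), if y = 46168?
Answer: 7*√1318 ≈ 254.13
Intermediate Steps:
√(y + 18414) = √(46168 + 18414) = √64582 = 7*√1318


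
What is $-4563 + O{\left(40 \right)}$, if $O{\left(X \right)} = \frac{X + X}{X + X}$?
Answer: $-4562$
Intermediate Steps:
$O{\left(X \right)} = 1$ ($O{\left(X \right)} = \frac{2 X}{2 X} = 2 X \frac{1}{2 X} = 1$)
$-4563 + O{\left(40 \right)} = -4563 + 1 = -4562$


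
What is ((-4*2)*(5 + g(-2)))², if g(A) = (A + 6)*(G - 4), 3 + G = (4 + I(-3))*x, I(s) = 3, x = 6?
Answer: 1345600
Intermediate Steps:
G = 39 (G = -3 + (4 + 3)*6 = -3 + 7*6 = -3 + 42 = 39)
g(A) = 210 + 35*A (g(A) = (A + 6)*(39 - 4) = (6 + A)*35 = 210 + 35*A)
((-4*2)*(5 + g(-2)))² = ((-4*2)*(5 + (210 + 35*(-2))))² = (-8*(5 + (210 - 70)))² = (-8*(5 + 140))² = (-8*145)² = (-1160)² = 1345600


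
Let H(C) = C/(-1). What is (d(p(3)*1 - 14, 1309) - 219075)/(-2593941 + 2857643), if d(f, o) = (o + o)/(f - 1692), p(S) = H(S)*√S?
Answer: -637602317983/767480674118 + 3927*√3/383740337059 ≈ -0.83077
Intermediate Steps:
H(C) = -C (H(C) = C*(-1) = -C)
p(S) = -S^(3/2) (p(S) = (-S)*√S = -S^(3/2))
d(f, o) = 2*o/(-1692 + f) (d(f, o) = (2*o)/(-1692 + f) = 2*o/(-1692 + f))
(d(p(3)*1 - 14, 1309) - 219075)/(-2593941 + 2857643) = (2*1309/(-1692 + (-3^(3/2)*1 - 14)) - 219075)/(-2593941 + 2857643) = (2*1309/(-1692 + (-3*√3*1 - 14)) - 219075)/263702 = (2*1309/(-1692 + (-3*√3*1 - 14)) - 219075)*(1/263702) = (2*1309/(-1692 + (-3*√3 - 14)) - 219075)*(1/263702) = (2*1309/(-1692 + (-14 - 3*√3)) - 219075)*(1/263702) = (2*1309/(-1706 - 3*√3) - 219075)*(1/263702) = (2618/(-1706 - 3*√3) - 219075)*(1/263702) = (-219075 + 2618/(-1706 - 3*√3))*(1/263702) = -219075/263702 + 1309/(131851*(-1706 - 3*√3))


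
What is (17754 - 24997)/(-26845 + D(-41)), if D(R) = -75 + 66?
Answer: 7243/26854 ≈ 0.26972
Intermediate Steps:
D(R) = -9
(17754 - 24997)/(-26845 + D(-41)) = (17754 - 24997)/(-26845 - 9) = -7243/(-26854) = -7243*(-1/26854) = 7243/26854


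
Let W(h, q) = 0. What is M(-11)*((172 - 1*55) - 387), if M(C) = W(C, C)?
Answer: 0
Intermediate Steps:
M(C) = 0
M(-11)*((172 - 1*55) - 387) = 0*((172 - 1*55) - 387) = 0*((172 - 55) - 387) = 0*(117 - 387) = 0*(-270) = 0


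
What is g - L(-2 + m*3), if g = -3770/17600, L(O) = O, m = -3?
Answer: 18983/1760 ≈ 10.786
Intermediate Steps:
g = -377/1760 (g = -3770*1/17600 = -377/1760 ≈ -0.21420)
g - L(-2 + m*3) = -377/1760 - (-2 - 3*3) = -377/1760 - (-2 - 9) = -377/1760 - 1*(-11) = -377/1760 + 11 = 18983/1760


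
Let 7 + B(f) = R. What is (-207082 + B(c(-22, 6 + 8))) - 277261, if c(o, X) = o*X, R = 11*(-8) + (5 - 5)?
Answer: -484438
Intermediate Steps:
R = -88 (R = -88 + 0 = -88)
c(o, X) = X*o
B(f) = -95 (B(f) = -7 - 88 = -95)
(-207082 + B(c(-22, 6 + 8))) - 277261 = (-207082 - 95) - 277261 = -207177 - 277261 = -484438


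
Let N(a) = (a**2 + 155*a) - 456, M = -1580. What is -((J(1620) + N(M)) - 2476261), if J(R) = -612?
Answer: 225829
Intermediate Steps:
N(a) = -456 + a**2 + 155*a
-((J(1620) + N(M)) - 2476261) = -((-612 + (-456 + (-1580)**2 + 155*(-1580))) - 2476261) = -((-612 + (-456 + 2496400 - 244900)) - 2476261) = -((-612 + 2251044) - 2476261) = -(2250432 - 2476261) = -1*(-225829) = 225829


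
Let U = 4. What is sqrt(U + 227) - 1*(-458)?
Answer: 458 + sqrt(231) ≈ 473.20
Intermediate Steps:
sqrt(U + 227) - 1*(-458) = sqrt(4 + 227) - 1*(-458) = sqrt(231) + 458 = 458 + sqrt(231)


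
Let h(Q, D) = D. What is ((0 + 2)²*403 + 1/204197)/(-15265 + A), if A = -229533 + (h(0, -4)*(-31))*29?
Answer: -329165565/49252724794 ≈ -0.0066832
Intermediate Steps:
A = -225937 (A = -229533 - 4*(-31)*29 = -229533 + 124*29 = -229533 + 3596 = -225937)
((0 + 2)²*403 + 1/204197)/(-15265 + A) = ((0 + 2)²*403 + 1/204197)/(-15265 - 225937) = (2²*403 + 1/204197)/(-241202) = (4*403 + 1/204197)*(-1/241202) = (1612 + 1/204197)*(-1/241202) = (329165565/204197)*(-1/241202) = -329165565/49252724794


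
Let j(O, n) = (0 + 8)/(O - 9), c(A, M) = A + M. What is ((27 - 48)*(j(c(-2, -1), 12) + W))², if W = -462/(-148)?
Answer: 14554225/5476 ≈ 2657.8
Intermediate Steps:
W = 231/74 (W = -462*(-1/148) = 231/74 ≈ 3.1216)
j(O, n) = 8/(-9 + O)
((27 - 48)*(j(c(-2, -1), 12) + W))² = ((27 - 48)*(8/(-9 + (-2 - 1)) + 231/74))² = (-21*(8/(-9 - 3) + 231/74))² = (-21*(8/(-12) + 231/74))² = (-21*(8*(-1/12) + 231/74))² = (-21*(-⅔ + 231/74))² = (-21*545/222)² = (-3815/74)² = 14554225/5476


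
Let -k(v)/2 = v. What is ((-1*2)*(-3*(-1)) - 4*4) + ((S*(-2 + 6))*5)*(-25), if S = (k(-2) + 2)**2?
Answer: -18022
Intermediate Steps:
k(v) = -2*v
S = 36 (S = (-2*(-2) + 2)**2 = (4 + 2)**2 = 6**2 = 36)
((-1*2)*(-3*(-1)) - 4*4) + ((S*(-2 + 6))*5)*(-25) = ((-1*2)*(-3*(-1)) - 4*4) + ((36*(-2 + 6))*5)*(-25) = (-2*3 - 16) + ((36*4)*5)*(-25) = (-6 - 16) + (144*5)*(-25) = -22 + 720*(-25) = -22 - 18000 = -18022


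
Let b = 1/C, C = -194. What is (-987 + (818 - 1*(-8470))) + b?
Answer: 1610393/194 ≈ 8301.0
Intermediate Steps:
b = -1/194 (b = 1/(-194) = -1/194 ≈ -0.0051546)
(-987 + (818 - 1*(-8470))) + b = (-987 + (818 - 1*(-8470))) - 1/194 = (-987 + (818 + 8470)) - 1/194 = (-987 + 9288) - 1/194 = 8301 - 1/194 = 1610393/194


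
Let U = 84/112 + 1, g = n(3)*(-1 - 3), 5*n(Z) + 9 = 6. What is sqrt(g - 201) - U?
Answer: -7/4 + I*sqrt(4965)/5 ≈ -1.75 + 14.093*I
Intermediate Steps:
n(Z) = -3/5 (n(Z) = -9/5 + (1/5)*6 = -9/5 + 6/5 = -3/5)
g = 12/5 (g = -3*(-1 - 3)/5 = -3/5*(-4) = 12/5 ≈ 2.4000)
U = 7/4 (U = 84*(1/112) + 1 = 3/4 + 1 = 7/4 ≈ 1.7500)
sqrt(g - 201) - U = sqrt(12/5 - 201) - 1*7/4 = sqrt(-993/5) - 7/4 = I*sqrt(4965)/5 - 7/4 = -7/4 + I*sqrt(4965)/5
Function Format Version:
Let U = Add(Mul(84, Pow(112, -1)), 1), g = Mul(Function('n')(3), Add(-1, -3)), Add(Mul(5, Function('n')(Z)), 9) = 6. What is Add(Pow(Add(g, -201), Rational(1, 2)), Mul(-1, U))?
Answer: Add(Rational(-7, 4), Mul(Rational(1, 5), I, Pow(4965, Rational(1, 2)))) ≈ Add(-1.7500, Mul(14.093, I))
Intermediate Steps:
Function('n')(Z) = Rational(-3, 5) (Function('n')(Z) = Add(Rational(-9, 5), Mul(Rational(1, 5), 6)) = Add(Rational(-9, 5), Rational(6, 5)) = Rational(-3, 5))
g = Rational(12, 5) (g = Mul(Rational(-3, 5), Add(-1, -3)) = Mul(Rational(-3, 5), -4) = Rational(12, 5) ≈ 2.4000)
U = Rational(7, 4) (U = Add(Mul(84, Rational(1, 112)), 1) = Add(Rational(3, 4), 1) = Rational(7, 4) ≈ 1.7500)
Add(Pow(Add(g, -201), Rational(1, 2)), Mul(-1, U)) = Add(Pow(Add(Rational(12, 5), -201), Rational(1, 2)), Mul(-1, Rational(7, 4))) = Add(Pow(Rational(-993, 5), Rational(1, 2)), Rational(-7, 4)) = Add(Mul(Rational(1, 5), I, Pow(4965, Rational(1, 2))), Rational(-7, 4)) = Add(Rational(-7, 4), Mul(Rational(1, 5), I, Pow(4965, Rational(1, 2))))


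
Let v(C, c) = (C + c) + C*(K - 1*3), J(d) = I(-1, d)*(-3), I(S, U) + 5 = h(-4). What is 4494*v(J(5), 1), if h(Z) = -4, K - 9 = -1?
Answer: 732522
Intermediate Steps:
K = 8 (K = 9 - 1 = 8)
I(S, U) = -9 (I(S, U) = -5 - 4 = -9)
J(d) = 27 (J(d) = -9*(-3) = 27)
v(C, c) = c + 6*C (v(C, c) = (C + c) + C*(8 - 1*3) = (C + c) + C*(8 - 3) = (C + c) + C*5 = (C + c) + 5*C = c + 6*C)
4494*v(J(5), 1) = 4494*(1 + 6*27) = 4494*(1 + 162) = 4494*163 = 732522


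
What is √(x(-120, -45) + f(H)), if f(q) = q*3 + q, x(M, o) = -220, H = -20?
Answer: 10*I*√3 ≈ 17.32*I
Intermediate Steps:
f(q) = 4*q (f(q) = 3*q + q = 4*q)
√(x(-120, -45) + f(H)) = √(-220 + 4*(-20)) = √(-220 - 80) = √(-300) = 10*I*√3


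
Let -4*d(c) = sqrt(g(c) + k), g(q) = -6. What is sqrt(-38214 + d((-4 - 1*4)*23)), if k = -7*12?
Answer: sqrt(-152856 - 3*I*sqrt(10))/2 ≈ 0.0060662 - 195.48*I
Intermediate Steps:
k = -84
d(c) = -3*I*sqrt(10)/4 (d(c) = -sqrt(-6 - 84)/4 = -3*I*sqrt(10)/4)
sqrt(-38214 + d((-4 - 1*4)*23)) = sqrt(-38214 - 3*I*sqrt(10)/4)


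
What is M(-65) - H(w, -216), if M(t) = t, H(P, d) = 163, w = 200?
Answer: -228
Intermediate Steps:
M(-65) - H(w, -216) = -65 - 1*163 = -65 - 163 = -228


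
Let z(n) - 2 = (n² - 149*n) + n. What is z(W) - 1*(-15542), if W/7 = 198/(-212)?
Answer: 186004417/11236 ≈ 16554.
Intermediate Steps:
W = -693/106 (W = 7*(198/(-212)) = 7*(198*(-1/212)) = 7*(-99/106) = -693/106 ≈ -6.5377)
z(n) = 2 + n² - 148*n (z(n) = 2 + ((n² - 149*n) + n) = 2 + (n² - 148*n) = 2 + n² - 148*n)
z(W) - 1*(-15542) = (2 + (-693/106)² - 148*(-693/106)) - 1*(-15542) = (2 + 480249/11236 + 51282/53) + 15542 = 11374505/11236 + 15542 = 186004417/11236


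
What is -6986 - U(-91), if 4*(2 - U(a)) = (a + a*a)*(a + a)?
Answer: -379633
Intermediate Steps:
U(a) = 2 - a*(a + a**2)/2 (U(a) = 2 - (a + a*a)*(a + a)/4 = 2 - (a + a**2)*2*a/4 = 2 - a*(a + a**2)/2)
-6986 - U(-91) = -6986 - (2 - 1/2*(-91)**2 - 1/2*(-91)**3) = -6986 - (2 - 1/2*8281 - 1/2*(-753571)) = -6986 - (2 - 8281/2 + 753571/2) = -6986 - 1*372647 = -6986 - 372647 = -379633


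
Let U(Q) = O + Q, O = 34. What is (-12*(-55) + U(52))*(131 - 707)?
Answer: -429696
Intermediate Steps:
U(Q) = 34 + Q
(-12*(-55) + U(52))*(131 - 707) = (-12*(-55) + (34 + 52))*(131 - 707) = (660 + 86)*(-576) = 746*(-576) = -429696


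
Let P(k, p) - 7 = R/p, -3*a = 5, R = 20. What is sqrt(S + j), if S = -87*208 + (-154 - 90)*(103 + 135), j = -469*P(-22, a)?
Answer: I*sqrt(73823) ≈ 271.7*I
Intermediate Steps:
a = -5/3 (a = -1/3*5 = -5/3 ≈ -1.6667)
P(k, p) = 7 + 20/p
j = 2345 (j = -469*(7 + 20/(-5/3)) = -469*(7 + 20*(-3/5)) = -469*(7 - 12) = -469*(-5) = 2345)
S = -76168 (S = -18096 - 244*238 = -18096 - 58072 = -76168)
sqrt(S + j) = sqrt(-76168 + 2345) = sqrt(-73823) = I*sqrt(73823)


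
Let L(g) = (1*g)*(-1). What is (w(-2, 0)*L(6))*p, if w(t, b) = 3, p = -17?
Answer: 306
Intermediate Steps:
L(g) = -g (L(g) = g*(-1) = -g)
(w(-2, 0)*L(6))*p = (3*(-1*6))*(-17) = (3*(-6))*(-17) = -18*(-17) = 306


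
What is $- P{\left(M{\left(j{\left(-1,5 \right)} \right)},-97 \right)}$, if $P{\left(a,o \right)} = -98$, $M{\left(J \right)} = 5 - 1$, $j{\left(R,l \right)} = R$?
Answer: $98$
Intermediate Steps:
$M{\left(J \right)} = 4$ ($M{\left(J \right)} = 5 - 1 = 4$)
$- P{\left(M{\left(j{\left(-1,5 \right)} \right)},-97 \right)} = \left(-1\right) \left(-98\right) = 98$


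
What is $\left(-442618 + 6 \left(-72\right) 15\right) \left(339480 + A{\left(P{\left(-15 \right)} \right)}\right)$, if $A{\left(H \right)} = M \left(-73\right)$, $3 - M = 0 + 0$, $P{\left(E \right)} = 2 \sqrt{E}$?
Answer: $-152361436578$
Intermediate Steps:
$M = 3$ ($M = 3 - \left(0 + 0\right) = 3 - 0 = 3 + 0 = 3$)
$A{\left(H \right)} = -219$ ($A{\left(H \right)} = 3 \left(-73\right) = -219$)
$\left(-442618 + 6 \left(-72\right) 15\right) \left(339480 + A{\left(P{\left(-15 \right)} \right)}\right) = \left(-442618 + 6 \left(-72\right) 15\right) \left(339480 - 219\right) = \left(-442618 - 6480\right) 339261 = \left(-449098\right) 339261 = -152361436578$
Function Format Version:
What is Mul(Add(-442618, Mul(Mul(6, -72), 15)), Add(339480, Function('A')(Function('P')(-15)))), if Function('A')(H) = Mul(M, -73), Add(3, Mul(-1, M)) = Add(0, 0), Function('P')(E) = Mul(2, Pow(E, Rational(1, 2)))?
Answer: -152361436578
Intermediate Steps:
M = 3 (M = Add(3, Mul(-1, Add(0, 0))) = Add(3, Mul(-1, 0)) = Add(3, 0) = 3)
Function('A')(H) = -219 (Function('A')(H) = Mul(3, -73) = -219)
Mul(Add(-442618, Mul(Mul(6, -72), 15)), Add(339480, Function('A')(Function('P')(-15)))) = Mul(Add(-442618, Mul(Mul(6, -72), 15)), Add(339480, -219)) = Mul(Add(-442618, Mul(-432, 15)), 339261) = Mul(Add(-442618, -6480), 339261) = Mul(-449098, 339261) = -152361436578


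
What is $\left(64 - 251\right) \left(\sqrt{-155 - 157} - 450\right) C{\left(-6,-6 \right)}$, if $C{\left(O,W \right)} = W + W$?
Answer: $-1009800 + 4488 i \sqrt{78} \approx -1.0098 \cdot 10^{6} + 39637.0 i$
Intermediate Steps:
$C{\left(O,W \right)} = 2 W$
$\left(64 - 251\right) \left(\sqrt{-155 - 157} - 450\right) C{\left(-6,-6 \right)} = \left(64 - 251\right) \left(\sqrt{-155 - 157} - 450\right) 2 \left(-6\right) = - 187 \left(\sqrt{-312} - 450\right) \left(-12\right) = - 187 \left(2 i \sqrt{78} - 450\right) \left(-12\right) = - 187 \left(-450 + 2 i \sqrt{78}\right) \left(-12\right) = \left(84150 - 374 i \sqrt{78}\right) \left(-12\right) = -1009800 + 4488 i \sqrt{78}$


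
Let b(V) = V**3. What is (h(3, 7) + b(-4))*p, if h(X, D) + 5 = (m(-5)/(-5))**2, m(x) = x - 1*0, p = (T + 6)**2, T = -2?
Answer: -1088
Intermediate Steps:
p = 16 (p = (-2 + 6)**2 = 4**2 = 16)
m(x) = x (m(x) = x + 0 = x)
h(X, D) = -4 (h(X, D) = -5 + (-5/(-5))**2 = -5 + (-5*(-1/5))**2 = -5 + 1**2 = -5 + 1 = -4)
(h(3, 7) + b(-4))*p = (-4 + (-4)**3)*16 = (-4 - 64)*16 = -68*16 = -1088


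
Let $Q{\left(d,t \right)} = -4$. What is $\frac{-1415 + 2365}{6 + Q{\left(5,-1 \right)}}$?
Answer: $475$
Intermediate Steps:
$\frac{-1415 + 2365}{6 + Q{\left(5,-1 \right)}} = \frac{-1415 + 2365}{6 - 4} = \frac{1}{2} \cdot 950 = 475$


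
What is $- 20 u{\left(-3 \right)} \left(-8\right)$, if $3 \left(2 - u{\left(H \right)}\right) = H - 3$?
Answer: $640$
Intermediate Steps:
$u{\left(H \right)} = 3 - \frac{H}{3}$ ($u{\left(H \right)} = 2 - \frac{H - 3}{3} = 2 - \frac{-3 + H}{3} = 2 - \left(-1 + \frac{H}{3}\right) = 3 - \frac{H}{3}$)
$- 20 u{\left(-3 \right)} \left(-8\right) = - 20 \left(3 - -1\right) \left(-8\right) = - 20 \left(3 + 1\right) \left(-8\right) = \left(-20\right) 4 \left(-8\right) = \left(-80\right) \left(-8\right) = 640$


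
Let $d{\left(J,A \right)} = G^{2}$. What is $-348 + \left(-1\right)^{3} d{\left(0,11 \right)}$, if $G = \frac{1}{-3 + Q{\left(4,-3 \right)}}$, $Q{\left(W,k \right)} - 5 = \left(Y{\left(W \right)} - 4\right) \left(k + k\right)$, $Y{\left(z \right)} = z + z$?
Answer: $- \frac{168433}{484} \approx -348.0$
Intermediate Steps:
$Y{\left(z \right)} = 2 z$
$Q{\left(W,k \right)} = 5 + 2 k \left(-4 + 2 W\right)$ ($Q{\left(W,k \right)} = 5 + \left(2 W - 4\right) \left(k + k\right) = 5 + \left(-4 + 2 W\right) 2 k = 5 + 2 k \left(-4 + 2 W\right)$)
$G = - \frac{1}{22}$ ($G = \frac{1}{-3 + \left(5 - -24 + 4 \cdot 4 \left(-3\right)\right)} = \frac{1}{-3 + \left(5 + 24 - 48\right)} = \frac{1}{-3 - 19} = \frac{1}{-22} = - \frac{1}{22} \approx -0.045455$)
$d{\left(J,A \right)} = \frac{1}{484}$ ($d{\left(J,A \right)} = \left(- \frac{1}{22}\right)^{2} = \frac{1}{484}$)
$-348 + \left(-1\right)^{3} d{\left(0,11 \right)} = -348 + \left(-1\right)^{3} \cdot \frac{1}{484} = -348 - \frac{1}{484} = - \frac{168433}{484}$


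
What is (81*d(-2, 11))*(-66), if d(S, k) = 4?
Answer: -21384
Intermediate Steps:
(81*d(-2, 11))*(-66) = (81*4)*(-66) = 324*(-66) = -21384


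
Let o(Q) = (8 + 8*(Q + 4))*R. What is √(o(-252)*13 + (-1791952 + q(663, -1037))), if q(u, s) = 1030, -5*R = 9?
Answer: I*√43617090/5 ≈ 1320.9*I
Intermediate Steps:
R = -9/5 (R = -⅕*9 = -9/5 ≈ -1.8000)
o(Q) = -72 - 72*Q/5 (o(Q) = (8 + 8*(Q + 4))*(-9/5) = (8 + 8*(4 + Q))*(-9/5) = (8 + (32 + 8*Q))*(-9/5) = (40 + 8*Q)*(-9/5) = -72 - 72*Q/5)
√(o(-252)*13 + (-1791952 + q(663, -1037))) = √((-72 - 72/5*(-252))*13 + (-1791952 + 1030)) = √((-72 + 18144/5)*13 - 1790922) = √((17784/5)*13 - 1790922) = √(231192/5 - 1790922) = √(-8723418/5) = I*√43617090/5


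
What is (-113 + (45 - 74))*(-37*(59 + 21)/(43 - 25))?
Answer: 210160/9 ≈ 23351.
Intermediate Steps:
(-113 + (45 - 74))*(-37*(59 + 21)/(43 - 25)) = (-113 - 29)*(-37/(18/80)) = -(-5254)/(18*(1/80)) = -(-5254)/9/40 = -(-5254)*40/9 = -142*(-1480/9) = 210160/9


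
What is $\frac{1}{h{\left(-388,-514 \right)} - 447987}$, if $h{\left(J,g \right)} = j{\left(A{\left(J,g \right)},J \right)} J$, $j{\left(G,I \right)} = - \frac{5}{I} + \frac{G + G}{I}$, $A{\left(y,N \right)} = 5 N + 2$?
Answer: $- \frac{1}{453128} \approx -2.2069 \cdot 10^{-6}$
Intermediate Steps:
$A{\left(y,N \right)} = 2 + 5 N$
$j{\left(G,I \right)} = - \frac{5}{I} + \frac{2 G}{I}$
$h{\left(J,g \right)} = -1 + 10 g$ ($h{\left(J,g \right)} = \frac{-5 + 2 \left(2 + 5 g\right)}{J} J = \frac{-5 + \left(4 + 10 g\right)}{J} J = \frac{-1 + 10 g}{J} J = -1 + 10 g$)
$\frac{1}{h{\left(-388,-514 \right)} - 447987} = \frac{1}{\left(-1 + 10 \left(-514\right)\right) - 447987} = \frac{1}{\left(-1 - 5140\right) - 447987} = \frac{1}{-5141 - 447987} = \frac{1}{-453128} = - \frac{1}{453128}$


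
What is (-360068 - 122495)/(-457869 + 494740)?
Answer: -482563/36871 ≈ -13.088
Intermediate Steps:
(-360068 - 122495)/(-457869 + 494740) = -482563/36871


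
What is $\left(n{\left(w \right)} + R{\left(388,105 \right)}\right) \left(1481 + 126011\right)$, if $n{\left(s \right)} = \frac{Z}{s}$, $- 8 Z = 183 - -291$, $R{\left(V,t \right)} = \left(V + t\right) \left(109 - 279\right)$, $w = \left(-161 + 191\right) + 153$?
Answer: $- \frac{651793893687}{61} \approx -1.0685 \cdot 10^{10}$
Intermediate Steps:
$w = 183$ ($w = 30 + 153 = 183$)
$R{\left(V,t \right)} = - 170 V - 170 t$ ($R{\left(V,t \right)} = \left(V + t\right) \left(-170\right) = - 170 V - 170 t$)
$Z = - \frac{237}{4}$ ($Z = - \frac{183 - -291}{8} = - \frac{183 + 291}{8} = \left(- \frac{1}{8}\right) 474 = - \frac{237}{4} \approx -59.25$)
$n{\left(s \right)} = - \frac{237}{4 s}$
$\left(n{\left(w \right)} + R{\left(388,105 \right)}\right) \left(1481 + 126011\right) = \left(- \frac{237}{4 \cdot 183} - 83810\right) \left(1481 + 126011\right) = \left(\left(- \frac{237}{4}\right) \frac{1}{183} - 83810\right) 127492 = \left(- \frac{79}{244} - 83810\right) 127492 = \left(- \frac{20449719}{244}\right) 127492 = - \frac{651793893687}{61}$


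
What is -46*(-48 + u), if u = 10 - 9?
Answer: 2162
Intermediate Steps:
u = 1
-46*(-48 + u) = -46*(-48 + 1) = -46*(-47) = 2162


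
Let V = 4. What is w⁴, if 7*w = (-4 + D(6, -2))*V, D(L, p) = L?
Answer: 4096/2401 ≈ 1.7060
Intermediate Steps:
w = 8/7 (w = ((-4 + 6)*4)/7 = (2*4)/7 = (⅐)*8 = 8/7 ≈ 1.1429)
w⁴ = (8/7)⁴ = 4096/2401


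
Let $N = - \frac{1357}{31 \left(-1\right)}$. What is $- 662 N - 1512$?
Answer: $- \frac{945206}{31} \approx -30491.0$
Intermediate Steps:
$N = \frac{1357}{31}$ ($N = - \frac{1357}{-31} = \left(-1357\right) \left(- \frac{1}{31}\right) = \frac{1357}{31} \approx 43.774$)
$- 662 N - 1512 = \left(-662\right) \frac{1357}{31} - 1512 = - \frac{898334}{31} - 1512 = - \frac{945206}{31}$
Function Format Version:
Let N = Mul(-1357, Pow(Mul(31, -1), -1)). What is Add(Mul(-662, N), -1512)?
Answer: Rational(-945206, 31) ≈ -30491.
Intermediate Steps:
N = Rational(1357, 31) (N = Mul(-1357, Pow(-31, -1)) = Mul(-1357, Rational(-1, 31)) = Rational(1357, 31) ≈ 43.774)
Add(Mul(-662, N), -1512) = Add(Mul(-662, Rational(1357, 31)), -1512) = Add(Rational(-898334, 31), -1512) = Rational(-945206, 31)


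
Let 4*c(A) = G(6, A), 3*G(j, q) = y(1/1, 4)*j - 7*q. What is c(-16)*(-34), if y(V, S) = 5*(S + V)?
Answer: -2227/3 ≈ -742.33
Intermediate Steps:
y(V, S) = 5*S + 5*V
G(j, q) = -7*q/3 + 25*j/3 (G(j, q) = ((5*4 + 5/1)*j - 7*q)/3 = ((20 + 5*1)*j - 7*q)/3 = ((20 + 5)*j - 7*q)/3 = (25*j - 7*q)/3 = (-7*q + 25*j)/3 = -7*q/3 + 25*j/3)
c(A) = 25/2 - 7*A/12 (c(A) = (-7*A/3 + (25/3)*6)/4 = (-7*A/3 + 50)/4 = (50 - 7*A/3)/4 = 25/2 - 7*A/12)
c(-16)*(-34) = (25/2 - 7/12*(-16))*(-34) = (25/2 + 28/3)*(-34) = (131/6)*(-34) = -2227/3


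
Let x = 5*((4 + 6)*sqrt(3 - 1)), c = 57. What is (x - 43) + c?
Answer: 14 + 50*sqrt(2) ≈ 84.711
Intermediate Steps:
x = 50*sqrt(2) (x = 5*(10*sqrt(2)) = 50*sqrt(2) ≈ 70.711)
(x - 43) + c = (50*sqrt(2) - 43) + 57 = (-43 + 50*sqrt(2)) + 57 = 14 + 50*sqrt(2)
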